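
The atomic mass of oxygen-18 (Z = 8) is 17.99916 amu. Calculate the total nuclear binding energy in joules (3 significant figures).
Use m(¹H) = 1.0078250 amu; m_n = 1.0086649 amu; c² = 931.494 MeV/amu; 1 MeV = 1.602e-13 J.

2.24e-11 J

Total constituent mass: 8 × 1.0078250 + 10 × 1.0086649 = 18.1492490 amu
The mass defect is 18.1492490 − 17.99916 = 0.1500890 amu.
E_B = 0.1500890 × 931.494 = 139.807 MeV
In joules: 139.807 MeV × 1.602e-13 J/MeV = 2.2397e-11 J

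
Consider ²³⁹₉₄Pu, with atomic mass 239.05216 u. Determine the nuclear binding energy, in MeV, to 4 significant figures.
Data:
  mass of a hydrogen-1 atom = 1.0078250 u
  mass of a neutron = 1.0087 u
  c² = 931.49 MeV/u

1812 MeV

Σm = 94·m(¹H) + 145·m_n = 94.7355500 + 146.2615 = 240.9970500 u
The mass defect is 240.9970500 − 239.05216 = 1.9448900 u.
Converting to energy: 1.9448900 u × 931.49 MeV/u = 1811.65 MeV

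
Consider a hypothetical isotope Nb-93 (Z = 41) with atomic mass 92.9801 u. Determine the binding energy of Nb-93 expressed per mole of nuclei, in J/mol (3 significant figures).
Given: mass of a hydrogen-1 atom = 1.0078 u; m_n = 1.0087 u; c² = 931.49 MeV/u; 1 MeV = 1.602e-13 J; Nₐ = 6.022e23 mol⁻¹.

Mass of separated nucleons = 41(1.0078) + 52(1.0087) = 41.3198 + 52.4524 = 93.7722 u
Mass defect Δm = 93.7722 − 92.9801 = 0.7921 u
Converting to energy: 0.7921 u × 931.49 MeV/u = 737.833 MeV
Per nucleus in joules: 737.833 MeV × 1.602e-13 J/MeV = 1.1820e-10 J
Per mole: 1.1820e-10 J × 6.022e23 mol⁻¹ = 7.1180e+13 J/mol

7.12e+13 J/mol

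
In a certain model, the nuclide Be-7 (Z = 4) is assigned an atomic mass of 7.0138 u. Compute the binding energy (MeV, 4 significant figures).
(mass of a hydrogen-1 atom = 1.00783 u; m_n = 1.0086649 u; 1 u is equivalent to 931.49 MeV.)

Σm = 4·m(¹H) + 3·m_n = 4.03132 + 3.0259947 = 7.0573147 u
The mass defect is 7.0573147 − 7.0138 = 0.0435147 u.
Binding energy = Δm·c² = 0.0435147 × 931.49 MeV/u = 40.5335 MeV

40.53 MeV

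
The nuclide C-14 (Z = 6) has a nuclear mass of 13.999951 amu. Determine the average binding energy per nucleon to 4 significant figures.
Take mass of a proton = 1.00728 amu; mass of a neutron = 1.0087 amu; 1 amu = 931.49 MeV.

7.540 MeV/nucleon

Z = 6, so N = A − Z = 14 − 6 = 8.
Mass of separated nucleons = 6(1.00728) + 8(1.0087) = 6.04368 + 8.0696 = 14.11328 amu
The mass defect is 14.11328 − 13.999951 = 0.113329 amu.
E_B = 0.113329 × 931.49 = 105.565 MeV
Per nucleon: 105.565 / 14 = 7.540 MeV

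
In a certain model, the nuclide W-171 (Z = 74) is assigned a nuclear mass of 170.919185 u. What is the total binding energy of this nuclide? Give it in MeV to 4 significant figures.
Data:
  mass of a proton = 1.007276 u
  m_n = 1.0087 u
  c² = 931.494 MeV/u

1363 MeV

With 74 protons and 97 neutrons (A = 171):
Total constituent mass: 74 × 1.007276 + 97 × 1.0087 = 172.382324 u
Mass defect Δm = 172.382324 − 170.919185 = 1.463139 u
E_B = 1.463139 × 931.494 = 1362.91 MeV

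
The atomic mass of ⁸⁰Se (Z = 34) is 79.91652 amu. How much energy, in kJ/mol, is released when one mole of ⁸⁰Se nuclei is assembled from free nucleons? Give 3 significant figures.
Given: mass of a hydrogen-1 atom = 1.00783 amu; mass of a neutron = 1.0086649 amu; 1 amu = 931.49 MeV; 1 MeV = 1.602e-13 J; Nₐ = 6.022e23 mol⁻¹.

6.72e+10 kJ/mol

With 34 protons and 46 neutrons (A = 80):
Σm = 34·m(¹H) + 46·m_n = 34.26622 + 46.3985854 = 80.6648054 amu
Δm = 80.6648054 − 79.91652 = 0.7482854 amu
Binding energy = Δm·c² = 0.7482854 × 931.49 MeV/amu = 697.020 MeV
Per nucleus in joules: 697.020 MeV × 1.602e-13 J/MeV = 1.1166e-10 J
Per mole: 1.1166e-10 J × 6.022e23 mol⁻¹ = 6.7242e+13 J/mol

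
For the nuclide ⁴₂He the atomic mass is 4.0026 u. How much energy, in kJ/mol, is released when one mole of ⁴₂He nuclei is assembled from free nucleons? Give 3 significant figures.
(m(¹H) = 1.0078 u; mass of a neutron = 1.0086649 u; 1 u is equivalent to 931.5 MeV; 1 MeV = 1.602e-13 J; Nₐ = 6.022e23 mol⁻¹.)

2.73e+09 kJ/mol

Z = 2, so N = A − Z = 4 − 2 = 2.
Total constituent mass: 2 × 1.0078 + 2 × 1.0086649 = 4.0329298 u
Δm = 4.0329298 − 4.0026 = 0.0303298 u
E_B = 0.0303298 × 931.5 = 28.2522 MeV
Per nucleus in joules: 28.2522 MeV × 1.602e-13 J/MeV = 4.5260e-12 J
Per mole: 4.5260e-12 J × 6.022e23 mol⁻¹ = 2.7256e+12 J/mol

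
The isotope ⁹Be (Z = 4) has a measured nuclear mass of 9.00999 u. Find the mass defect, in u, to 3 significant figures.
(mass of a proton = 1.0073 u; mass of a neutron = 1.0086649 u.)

Z = 4, so N = A − Z = 9 − 4 = 5.
Mass of separated nucleons = 4(1.0073) + 5(1.0086649) = 4.0292 + 5.0433245 = 9.0725245 u
Δm = 9.0725245 − 9.00999 = 0.0625345 u

0.0625 u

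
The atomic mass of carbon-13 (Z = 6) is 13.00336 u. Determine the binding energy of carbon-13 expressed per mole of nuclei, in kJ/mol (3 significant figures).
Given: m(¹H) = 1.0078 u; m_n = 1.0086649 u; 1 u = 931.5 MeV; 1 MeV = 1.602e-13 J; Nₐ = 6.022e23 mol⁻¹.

Z = 6, so N = A − Z = 13 − 6 = 7.
Total constituent mass: 6 × 1.0078 + 7 × 1.0086649 = 13.1074543 u
The mass defect is 13.1074543 − 13.00336 = 0.1040943 u.
E_B = 0.1040943 × 931.5 = 96.9638 MeV
Per nucleus in joules: 96.9638 MeV × 1.602e-13 J/MeV = 1.5534e-11 J
Per mole: 1.5534e-11 J × 6.022e23 mol⁻¹ = 9.3546e+12 J/mol

9.35e+09 kJ/mol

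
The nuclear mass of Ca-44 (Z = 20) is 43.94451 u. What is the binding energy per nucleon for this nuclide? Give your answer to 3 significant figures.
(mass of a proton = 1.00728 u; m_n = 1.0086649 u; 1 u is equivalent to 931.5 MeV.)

Z = 20, so N = A − Z = 44 − 20 = 24.
Mass of separated nucleons = 20(1.00728) + 24(1.0086649) = 20.14560 + 24.2079576 = 44.3535576 u
Mass defect Δm = 44.3535576 − 43.94451 = 0.4090476 u
E_B = 0.4090476 × 931.5 = 381.028 MeV
Dividing by A = 44 gives 8.660 MeV per nucleon.

8.66 MeV/nucleon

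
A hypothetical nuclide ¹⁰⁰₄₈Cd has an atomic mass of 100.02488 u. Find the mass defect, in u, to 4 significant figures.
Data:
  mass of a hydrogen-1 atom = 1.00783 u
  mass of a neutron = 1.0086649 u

0.8015 u

The nucleus contains 48 protons and 100 − 48 = 52 neutrons.
Total constituent mass: 48 × 1.00783 + 52 × 1.0086649 = 100.8264148 u
Δm = 100.8264148 − 100.02488 = 0.8015348 u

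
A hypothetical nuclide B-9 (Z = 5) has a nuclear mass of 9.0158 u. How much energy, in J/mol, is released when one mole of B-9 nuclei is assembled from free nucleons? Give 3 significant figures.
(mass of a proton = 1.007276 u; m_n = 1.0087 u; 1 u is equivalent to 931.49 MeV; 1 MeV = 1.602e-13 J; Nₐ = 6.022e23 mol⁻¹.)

With 5 protons and 4 neutrons (A = 9):
Total constituent mass: 5 × 1.007276 + 4 × 1.0087 = 9.071180 u
The mass defect is 9.071180 − 9.0158 = 0.055380 u.
Binding energy = Δm·c² = 0.055380 × 931.49 MeV/u = 51.5859 MeV
Per nucleus in joules: 51.5859 MeV × 1.602e-13 J/MeV = 8.2641e-12 J
Per mole: 8.2641e-12 J × 6.022e23 mol⁻¹ = 4.9766e+12 J/mol

4.98e+12 J/mol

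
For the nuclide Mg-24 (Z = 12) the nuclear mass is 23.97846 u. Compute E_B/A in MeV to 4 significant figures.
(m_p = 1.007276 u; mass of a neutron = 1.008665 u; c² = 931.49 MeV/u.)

8.260 MeV/nucleon

Z = 12, so N = A − Z = 24 − 12 = 12.
Total constituent mass: 12 × 1.007276 + 12 × 1.008665 = 24.191292 u
Δm = 24.191292 − 23.97846 = 0.212832 u
E_B = 0.212832 × 931.49 = 198.251 MeV
BE/A = 198.251 MeV / 24 = 8.260 MeV/nucleon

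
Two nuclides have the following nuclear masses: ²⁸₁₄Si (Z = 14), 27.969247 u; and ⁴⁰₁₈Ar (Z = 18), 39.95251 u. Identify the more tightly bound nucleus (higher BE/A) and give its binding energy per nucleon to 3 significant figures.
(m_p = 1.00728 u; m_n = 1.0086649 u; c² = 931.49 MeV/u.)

⁴⁰₁₈Ar; 8.60 MeV/nucleon

²⁸₁₄Si: Σm = 14(1.00728) + 14(1.0086649) = 28.2232286 u; Δm = 0.2539816 u; E_B = 236.58 MeV; E_B/A = 8.449 MeV
⁴⁰₁₈Ar: Σm = 18(1.00728) + 22(1.0086649) = 40.3216678 u; Δm = 0.3691578 u; E_B = 343.87 MeV; E_B/A = 8.597 MeV
⁴⁰₁₈Ar has the higher binding energy per nucleon, so it is the more tightly bound nucleus.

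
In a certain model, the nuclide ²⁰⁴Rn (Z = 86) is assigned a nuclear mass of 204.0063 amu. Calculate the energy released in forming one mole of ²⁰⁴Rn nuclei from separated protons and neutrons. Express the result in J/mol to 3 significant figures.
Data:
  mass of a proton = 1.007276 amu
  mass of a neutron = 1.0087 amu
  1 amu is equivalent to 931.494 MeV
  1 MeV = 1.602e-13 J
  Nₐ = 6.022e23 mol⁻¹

The nucleus contains 86 protons and 204 − 86 = 118 neutrons.
Total constituent mass: 86 × 1.007276 + 118 × 1.0087 = 205.652336 amu
Δm = 205.652336 − 204.0063 = 1.646036 amu
Binding energy = Δm·c² = 1.646036 × 931.494 MeV/amu = 1533.27 MeV
Per nucleus in joules: 1533.27 MeV × 1.602e-13 J/MeV = 2.4563e-10 J
Per mole: 2.4563e-10 J × 6.022e23 mol⁻¹ = 1.4792e+14 J/mol

1.48e+14 J/mol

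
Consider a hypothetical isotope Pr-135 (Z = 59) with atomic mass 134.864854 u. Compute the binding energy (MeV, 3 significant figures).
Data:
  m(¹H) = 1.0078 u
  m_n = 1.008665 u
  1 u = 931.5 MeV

1170 MeV

Total constituent mass: 59 × 1.0078 + 76 × 1.008665 = 136.118740 u
Δm = 136.118740 − 134.864854 = 1.253886 u
E_B = 1.253886 × 931.5 = 1167.99 MeV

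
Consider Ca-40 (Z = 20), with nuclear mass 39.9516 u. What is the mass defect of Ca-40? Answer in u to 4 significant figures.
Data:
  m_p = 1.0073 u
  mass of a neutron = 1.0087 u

Σm = 20·m_p + 20·m_n = 20.1460 + 20.1740 = 40.3200 u
Δm = 40.3200 − 39.9516 = 0.3684 u

0.3684 u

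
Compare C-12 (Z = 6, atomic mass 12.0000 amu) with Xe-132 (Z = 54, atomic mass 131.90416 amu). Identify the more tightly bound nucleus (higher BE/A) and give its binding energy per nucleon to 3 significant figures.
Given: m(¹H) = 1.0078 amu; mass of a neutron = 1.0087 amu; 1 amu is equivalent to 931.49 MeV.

C-12: Σm = 6(1.0078) + 6(1.0087) = 12.0990 amu; Δm = 0.0990 amu; E_B = 92.218 MeV; E_B/A = 7.6848 MeV
Xe-132: Σm = 54(1.0078) + 78(1.0087) = 133.0998 amu; Δm = 1.19564 amu; E_B = 1113.7 MeV; E_B/A = 8.437 MeV
Xe-132 has the higher binding energy per nucleon, so it is the more tightly bound nucleus.

Xe-132; 8.44 MeV/nucleon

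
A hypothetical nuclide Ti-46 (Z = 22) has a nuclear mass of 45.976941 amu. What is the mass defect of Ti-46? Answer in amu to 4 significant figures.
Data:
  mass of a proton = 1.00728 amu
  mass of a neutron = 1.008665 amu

Mass of separated nucleons = 22(1.00728) + 24(1.008665) = 22.16016 + 24.207960 = 46.368120 amu
Mass defect Δm = 46.368120 − 45.976941 = 0.391179 amu

0.3912 amu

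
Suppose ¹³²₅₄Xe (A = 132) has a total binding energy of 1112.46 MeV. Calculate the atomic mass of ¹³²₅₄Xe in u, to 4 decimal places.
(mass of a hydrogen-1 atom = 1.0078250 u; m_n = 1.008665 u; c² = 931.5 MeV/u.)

131.9042 u

Mass defect = 1112.46 MeV / (931.5 MeV/u) = 1.194267 u
Constituent mass = 54(1.0078250) + 78(1.008665) = 133.0984200 u
Atomic mass = 133.0984200 − 1.194267 = 131.9041530 u ≈ 131.9042 u (to 4 decimal places)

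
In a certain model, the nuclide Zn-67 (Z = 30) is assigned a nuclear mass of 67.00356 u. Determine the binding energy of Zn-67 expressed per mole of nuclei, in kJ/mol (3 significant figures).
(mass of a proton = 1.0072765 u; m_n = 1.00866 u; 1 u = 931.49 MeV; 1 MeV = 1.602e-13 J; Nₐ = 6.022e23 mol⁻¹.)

With 30 protons and 37 neutrons (A = 67):
Σm = 30·m_p + 37·m_n = 30.2182950 + 37.32042 = 67.5387150 u
The mass defect is 67.5387150 − 67.00356 = 0.5351550 u.
E_B = 0.5351550 × 931.49 = 498.492 MeV
Per nucleus in joules: 498.492 MeV × 1.602e-13 J/MeV = 7.9858e-11 J
Per mole: 7.9858e-11 J × 6.022e23 mol⁻¹ = 4.8090e+13 J/mol

4.81e+10 kJ/mol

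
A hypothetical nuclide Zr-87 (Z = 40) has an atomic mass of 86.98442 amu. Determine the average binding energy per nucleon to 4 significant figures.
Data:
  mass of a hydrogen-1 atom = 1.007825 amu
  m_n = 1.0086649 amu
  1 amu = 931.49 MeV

The nucleus contains 40 protons and 87 − 40 = 47 neutrons.
Mass of separated nucleons = 40(1.007825) + 47(1.0086649) = 40.313000 + 47.4072503 = 87.7202503 amu
Δm = 87.7202503 − 86.98442 = 0.7358303 amu
Converting to energy: 0.7358303 amu × 931.49 MeV/amu = 685.419 MeV
BE/A = 685.419 MeV / 87 = 7.878 MeV/nucleon

7.878 MeV/nucleon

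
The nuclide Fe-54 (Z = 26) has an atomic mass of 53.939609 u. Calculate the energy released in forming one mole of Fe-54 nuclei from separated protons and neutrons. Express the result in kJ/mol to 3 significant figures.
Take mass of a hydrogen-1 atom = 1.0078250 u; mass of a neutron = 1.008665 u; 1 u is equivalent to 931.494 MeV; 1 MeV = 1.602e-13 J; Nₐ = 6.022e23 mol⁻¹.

Σm = 26·m(¹H) + 28·m_n = 26.2034500 + 28.242620 = 54.4460700 u
Δm = 54.4460700 − 53.939609 = 0.5064610 u
Binding energy = Δm·c² = 0.5064610 × 931.494 MeV/u = 471.765 MeV
Per nucleus in joules: 471.765 MeV × 1.602e-13 J/MeV = 7.5577e-11 J
Per mole: 7.5577e-11 J × 6.022e23 mol⁻¹ = 4.5512e+13 J/mol

4.55e+10 kJ/mol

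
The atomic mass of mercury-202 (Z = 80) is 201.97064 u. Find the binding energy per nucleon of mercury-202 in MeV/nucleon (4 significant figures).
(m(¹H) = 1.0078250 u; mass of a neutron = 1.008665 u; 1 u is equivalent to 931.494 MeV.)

7.897 MeV/nucleon

Total constituent mass: 80 × 1.0078250 + 122 × 1.008665 = 203.6831300 u
Mass defect Δm = 203.6831300 − 201.97064 = 1.7124900 u
Converting to energy: 1.7124900 u × 931.494 MeV/u = 1595.17 MeV
Dividing by A = 202 gives 7.897 MeV per nucleon.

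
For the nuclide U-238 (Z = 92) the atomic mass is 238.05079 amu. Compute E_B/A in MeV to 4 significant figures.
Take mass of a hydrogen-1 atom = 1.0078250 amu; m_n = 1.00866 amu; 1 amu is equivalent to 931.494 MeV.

Total constituent mass: 92 × 1.0078250 + 146 × 1.00866 = 239.9842600 amu
The mass defect is 239.9842600 − 238.05079 = 1.9334700 amu.
E_B = 1.9334700 × 931.494 = 1801.02 MeV
BE/A = 1801.02 MeV / 238 = 7.567 MeV/nucleon

7.567 MeV/nucleon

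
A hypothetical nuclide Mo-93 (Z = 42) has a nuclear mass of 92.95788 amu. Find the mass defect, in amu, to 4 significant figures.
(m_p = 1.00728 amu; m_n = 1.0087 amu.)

0.7916 amu

Mass of separated nucleons = 42(1.00728) + 51(1.0087) = 42.30576 + 51.4437 = 93.74946 amu
The mass defect is 93.74946 − 92.95788 = 0.79158 amu.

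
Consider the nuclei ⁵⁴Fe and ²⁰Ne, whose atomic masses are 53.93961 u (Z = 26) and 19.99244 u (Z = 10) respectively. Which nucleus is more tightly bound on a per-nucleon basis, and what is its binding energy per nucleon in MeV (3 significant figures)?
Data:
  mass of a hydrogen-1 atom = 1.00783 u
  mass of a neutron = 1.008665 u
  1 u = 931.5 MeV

⁵⁴Fe: Σm = 26(1.00783) + 28(1.008665) = 54.446200 u; Δm = 0.506590 u; E_B = 471.89 MeV; E_B/A = 8.739 MeV
²⁰Ne: Σm = 10(1.00783) + 10(1.008665) = 20.164950 u; Δm = 0.172510 u; E_B = 160.693 MeV; E_B/A = 8.0347 MeV
⁵⁴Fe has the higher binding energy per nucleon, so it is the more tightly bound nucleus.

⁵⁴Fe; 8.74 MeV/nucleon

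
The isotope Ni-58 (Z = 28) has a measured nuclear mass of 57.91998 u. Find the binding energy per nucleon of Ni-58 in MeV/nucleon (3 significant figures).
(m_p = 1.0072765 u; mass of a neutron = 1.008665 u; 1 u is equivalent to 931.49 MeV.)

Total constituent mass: 28 × 1.0072765 + 30 × 1.008665 = 58.4636920 u
The mass defect is 58.4636920 − 57.91998 = 0.5437120 u.
E_B = 0.5437120 × 931.49 = 506.462 MeV
Per nucleon: 506.462 / 58 = 8.732 MeV

8.73 MeV/nucleon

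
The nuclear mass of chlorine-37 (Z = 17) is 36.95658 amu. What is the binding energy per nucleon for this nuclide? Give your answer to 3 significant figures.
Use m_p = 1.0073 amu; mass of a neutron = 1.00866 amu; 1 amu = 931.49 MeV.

8.58 MeV/nucleon

Z = 17, so N = A − Z = 37 − 17 = 20.
Σm = 17·m_p + 20·m_n = 17.1241 + 20.17320 = 37.29730 amu
Δm = 37.29730 − 36.95658 = 0.34072 amu
E_B = 0.34072 × 931.49 = 317.377 MeV
Dividing by A = 37 gives 8.578 MeV per nucleon.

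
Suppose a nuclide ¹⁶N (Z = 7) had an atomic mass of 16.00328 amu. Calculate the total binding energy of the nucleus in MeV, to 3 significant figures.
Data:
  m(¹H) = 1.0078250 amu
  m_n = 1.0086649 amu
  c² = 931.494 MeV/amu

121 MeV

Mass of separated nucleons = 7(1.0078250) + 9(1.0086649) = 7.0547750 + 9.0779841 = 16.1327591 amu
Δm = 16.1327591 − 16.00328 = 0.1294791 amu
E_B = 0.1294791 × 931.494 = 120.609 MeV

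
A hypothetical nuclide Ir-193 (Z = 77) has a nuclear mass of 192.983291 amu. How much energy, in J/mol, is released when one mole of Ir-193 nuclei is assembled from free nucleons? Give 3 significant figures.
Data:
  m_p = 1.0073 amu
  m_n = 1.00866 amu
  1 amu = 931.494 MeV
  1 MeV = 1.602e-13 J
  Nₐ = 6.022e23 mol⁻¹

1.42e+14 J/mol

Mass of separated nucleons = 77(1.0073) + 116(1.00866) = 77.5621 + 117.00456 = 194.56666 amu
Δm = 194.56666 − 192.983291 = 1.583369 amu
Converting to energy: 1.583369 amu × 931.494 MeV/amu = 1474.90 MeV
Per nucleus in joules: 1474.90 MeV × 1.602e-13 J/MeV = 2.3628e-10 J
Per mole: 2.3628e-10 J × 6.022e23 mol⁻¹ = 1.4229e+14 J/mol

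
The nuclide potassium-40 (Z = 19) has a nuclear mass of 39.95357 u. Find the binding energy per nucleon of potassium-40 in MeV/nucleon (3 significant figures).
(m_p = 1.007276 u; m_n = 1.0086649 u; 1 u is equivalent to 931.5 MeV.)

8.54 MeV/nucleon

Total constituent mass: 19 × 1.007276 + 21 × 1.0086649 = 40.3202069 u
The mass defect is 40.3202069 − 39.95357 = 0.3666369 u.
E_B = 0.3666369 × 931.5 = 341.522 MeV
Dividing by A = 40 gives 8.538 MeV per nucleon.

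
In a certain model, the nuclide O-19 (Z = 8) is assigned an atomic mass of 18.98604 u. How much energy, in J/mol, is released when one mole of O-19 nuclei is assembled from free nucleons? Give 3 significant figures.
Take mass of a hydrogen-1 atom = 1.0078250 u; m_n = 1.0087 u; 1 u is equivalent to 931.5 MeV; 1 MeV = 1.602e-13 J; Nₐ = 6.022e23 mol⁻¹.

1.55e+13 J/mol

Σm = 8·m(¹H) + 11·m_n = 8.0626000 + 11.0957 = 19.1583000 u
The mass defect is 19.1583000 − 18.98604 = 0.1722600 u.
Converting to energy: 0.1722600 u × 931.5 MeV/u = 160.460 MeV
Per nucleus in joules: 160.460 MeV × 1.602e-13 J/MeV = 2.5706e-11 J
Per mole: 2.5706e-11 J × 6.022e23 mol⁻¹ = 1.5480e+13 J/mol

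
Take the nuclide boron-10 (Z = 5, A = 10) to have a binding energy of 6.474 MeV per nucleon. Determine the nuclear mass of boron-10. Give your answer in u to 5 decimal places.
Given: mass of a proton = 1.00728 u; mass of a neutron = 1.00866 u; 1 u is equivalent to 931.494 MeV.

Total binding energy = 10 × 6.474 = 64.740 MeV
Mass defect = 64.740 MeV / (931.494 MeV/u) = 0.0695013 u
Constituent mass = 5(1.00728) + 5(1.00866) = 10.07970 u
Nuclear mass = 10.07970 − 0.0695013 = 10.0101987 u ≈ 10.01020 u (to 5 decimal places)

10.01020 u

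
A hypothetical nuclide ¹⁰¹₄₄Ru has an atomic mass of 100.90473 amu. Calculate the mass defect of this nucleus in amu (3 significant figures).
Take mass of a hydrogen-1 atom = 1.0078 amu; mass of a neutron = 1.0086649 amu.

Σm = 44·m(¹H) + 57·m_n = 44.3432 + 57.4938993 = 101.8370993 amu
The mass defect is 101.8370993 − 100.90473 = 0.9323693 amu.

0.932 amu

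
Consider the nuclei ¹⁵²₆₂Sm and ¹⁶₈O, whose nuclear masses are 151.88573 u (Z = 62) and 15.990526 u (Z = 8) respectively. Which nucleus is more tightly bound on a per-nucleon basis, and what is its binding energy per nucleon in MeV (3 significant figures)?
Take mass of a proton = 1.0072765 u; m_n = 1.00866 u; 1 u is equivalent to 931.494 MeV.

¹⁵²₆₂Sm; 8.24 MeV/nucleon

¹⁵²₆₂Sm: Σm = 62(1.0072765) + 90(1.00866) = 153.2305430 u; Δm = 1.3448130 u; E_B = 1252.7 MeV; E_B/A = 8.241 MeV
¹⁶₈O: Σm = 8(1.0072765) + 8(1.00866) = 16.1274920 u; Δm = 0.1369660 u; E_B = 127.58 MeV; E_B/A = 7.974 MeV
¹⁵²₆₂Sm has the higher binding energy per nucleon, so it is the more tightly bound nucleus.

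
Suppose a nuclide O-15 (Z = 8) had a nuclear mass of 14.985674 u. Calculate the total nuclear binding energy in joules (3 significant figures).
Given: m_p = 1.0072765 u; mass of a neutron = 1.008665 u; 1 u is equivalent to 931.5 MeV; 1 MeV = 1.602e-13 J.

1.99e-11 J

With 8 protons and 7 neutrons (A = 15):
Σm = 8·m_p + 7·m_n = 8.0582120 + 7.060655 = 15.1188670 u
The mass defect is 15.1188670 − 14.985674 = 0.1331930 u.
Converting to energy: 0.1331930 u × 931.5 MeV/u = 124.069 MeV
In joules: 124.069 MeV × 1.602e-13 J/MeV = 1.9876e-11 J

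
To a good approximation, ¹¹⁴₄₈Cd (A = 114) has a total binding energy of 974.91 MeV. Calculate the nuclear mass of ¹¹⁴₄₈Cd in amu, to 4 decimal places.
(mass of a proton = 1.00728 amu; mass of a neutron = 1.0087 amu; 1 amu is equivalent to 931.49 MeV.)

Mass defect = 974.91 MeV / (931.49 MeV/amu) = 1.046613 amu
Constituent mass = 48(1.00728) + 66(1.0087) = 114.92364 amu
Nuclear mass = 114.92364 − 1.046613 = 113.877027 amu ≈ 113.8770 amu (to 4 decimal places)

113.8770 amu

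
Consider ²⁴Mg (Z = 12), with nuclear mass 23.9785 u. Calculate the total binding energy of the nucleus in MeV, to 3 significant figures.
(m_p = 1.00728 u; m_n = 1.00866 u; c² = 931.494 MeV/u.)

198 MeV

Total constituent mass: 12 × 1.00728 + 12 × 1.00866 = 24.19128 u
Mass defect Δm = 24.19128 − 23.9785 = 0.21278 u
E_B = 0.21278 × 931.494 = 198.203 MeV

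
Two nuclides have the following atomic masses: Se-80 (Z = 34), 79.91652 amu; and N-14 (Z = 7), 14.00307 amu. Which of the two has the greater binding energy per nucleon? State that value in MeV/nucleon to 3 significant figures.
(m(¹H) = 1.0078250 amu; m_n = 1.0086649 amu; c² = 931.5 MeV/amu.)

Se-80: Σm = 34(1.0078250) + 46(1.0086649) = 80.6646354 amu; Δm = 0.7481154 amu; E_B = 696.87 MeV; E_B/A = 8.711 MeV
N-14: Σm = 7(1.0078250) + 7(1.0086649) = 14.1154293 amu; Δm = 0.1123593 amu; E_B = 104.66 MeV; E_B/A = 7.476 MeV
Se-80 has the higher binding energy per nucleon, so it is the more tightly bound nucleus.

Se-80; 8.71 MeV/nucleon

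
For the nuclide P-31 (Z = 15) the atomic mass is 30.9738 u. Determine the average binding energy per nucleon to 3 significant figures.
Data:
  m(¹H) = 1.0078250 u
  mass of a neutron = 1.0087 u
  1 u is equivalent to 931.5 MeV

The nucleus contains 15 protons and 31 − 15 = 16 neutrons.
Mass of separated nucleons = 15(1.0078250) + 16(1.0087) = 15.1173750 + 16.1392 = 31.2565750 u
Mass defect Δm = 31.2565750 − 30.9738 = 0.2827750 u
E_B = 0.2827750 × 931.5 = 263.405 MeV
BE/A = 263.405 MeV / 31 = 8.497 MeV/nucleon

8.50 MeV/nucleon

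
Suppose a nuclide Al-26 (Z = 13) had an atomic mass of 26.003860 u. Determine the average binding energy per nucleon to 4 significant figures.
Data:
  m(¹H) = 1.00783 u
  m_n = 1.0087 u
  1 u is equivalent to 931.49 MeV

7.560 MeV/nucleon

Z = 13, so N = A − Z = 26 − 13 = 13.
Mass of separated nucleons = 13(1.00783) + 13(1.0087) = 13.10179 + 13.1131 = 26.21489 u
The mass defect is 26.21489 − 26.003860 = 0.211030 u.
Converting to energy: 0.211030 u × 931.49 MeV/u = 196.572 MeV
Per nucleon: 196.572 / 26 = 7.560 MeV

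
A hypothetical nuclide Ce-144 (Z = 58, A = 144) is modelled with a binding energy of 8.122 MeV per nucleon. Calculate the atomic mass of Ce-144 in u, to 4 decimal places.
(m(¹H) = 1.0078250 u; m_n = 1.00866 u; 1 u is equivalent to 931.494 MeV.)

Total binding energy = 144 × 8.122 = 1169.568 MeV
Mass defect = 1169.568 MeV / (931.494 MeV/u) = 1.255583 u
Constituent mass = 58(1.0078250) + 86(1.00866) = 145.1986100 u
Atomic mass = 145.1986100 − 1.255583 = 143.9430270 u ≈ 143.9430 u (to 4 decimal places)

143.9430 u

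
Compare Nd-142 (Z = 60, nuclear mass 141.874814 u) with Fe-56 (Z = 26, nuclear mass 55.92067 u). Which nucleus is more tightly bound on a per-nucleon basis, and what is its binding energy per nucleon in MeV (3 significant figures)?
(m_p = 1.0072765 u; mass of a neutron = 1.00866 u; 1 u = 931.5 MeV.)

Nd-142: Σm = 60(1.0072765) + 82(1.00866) = 143.1467100 u; Δm = 1.2718960 u; E_B = 1184.77 MeV; E_B/A = 8.343 MeV
Fe-56: Σm = 26(1.0072765) + 30(1.00866) = 56.4489890 u; Δm = 0.5283190 u; E_B = 492.13 MeV; E_B/A = 8.788 MeV
Fe-56 has the higher binding energy per nucleon, so it is the more tightly bound nucleus.

Fe-56; 8.79 MeV/nucleon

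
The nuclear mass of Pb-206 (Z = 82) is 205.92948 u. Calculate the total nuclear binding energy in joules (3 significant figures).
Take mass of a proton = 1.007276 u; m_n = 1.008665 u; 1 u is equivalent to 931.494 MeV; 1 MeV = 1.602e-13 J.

Total constituent mass: 82 × 1.007276 + 124 × 1.008665 = 207.671092 u
Mass defect Δm = 207.671092 − 205.92948 = 1.741612 u
E_B = 1.741612 × 931.494 = 1622.30 MeV
In joules: 1622.30 MeV × 1.602e-13 J/MeV = 2.5989e-10 J

2.60e-10 J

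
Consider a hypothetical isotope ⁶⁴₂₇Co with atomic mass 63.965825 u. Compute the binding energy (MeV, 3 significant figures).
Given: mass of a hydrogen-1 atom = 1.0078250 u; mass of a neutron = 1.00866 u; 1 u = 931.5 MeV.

Mass of separated nucleons = 27(1.0078250) + 37(1.00866) = 27.2112750 + 37.32042 = 64.5316950 u
Δm = 64.5316950 − 63.965825 = 0.5658700 u
E_B = 0.5658700 × 931.5 = 527.108 MeV

527 MeV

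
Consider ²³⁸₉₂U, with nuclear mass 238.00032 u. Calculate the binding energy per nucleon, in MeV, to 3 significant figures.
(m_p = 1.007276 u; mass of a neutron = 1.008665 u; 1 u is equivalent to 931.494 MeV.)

7.57 MeV/nucleon

Mass of separated nucleons = 92(1.007276) + 146(1.008665) = 92.669392 + 147.265090 = 239.934482 u
Δm = 239.934482 − 238.00032 = 1.934162 u
E_B = 1.934162 × 931.494 = 1801.66 MeV
Dividing by A = 238 gives 7.570 MeV per nucleon.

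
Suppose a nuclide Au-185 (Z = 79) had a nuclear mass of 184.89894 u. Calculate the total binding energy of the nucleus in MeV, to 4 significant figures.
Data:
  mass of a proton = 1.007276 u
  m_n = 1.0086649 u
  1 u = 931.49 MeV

1485 MeV

Z = 79, so N = A − Z = 185 − 79 = 106.
Mass of separated nucleons = 79(1.007276) + 106(1.0086649) = 79.574804 + 106.9184794 = 186.4932834 u
The mass defect is 186.4932834 − 184.89894 = 1.5943434 u.
Binding energy = Δm·c² = 1.5943434 × 931.49 MeV/u = 1485.11 MeV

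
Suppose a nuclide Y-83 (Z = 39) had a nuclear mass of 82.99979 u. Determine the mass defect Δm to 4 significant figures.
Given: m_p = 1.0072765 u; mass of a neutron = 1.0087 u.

Total constituent mass: 39 × 1.0072765 + 44 × 1.0087 = 83.6665835 u
Mass defect Δm = 83.6665835 − 82.99979 = 0.6667935 u

0.6668 u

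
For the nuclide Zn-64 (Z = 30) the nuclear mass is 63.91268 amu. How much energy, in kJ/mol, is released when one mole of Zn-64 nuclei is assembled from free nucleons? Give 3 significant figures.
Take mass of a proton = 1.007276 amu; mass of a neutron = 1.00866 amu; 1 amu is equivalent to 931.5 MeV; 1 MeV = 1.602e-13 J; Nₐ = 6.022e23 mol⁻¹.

5.39e+10 kJ/mol

Σm = 30·m_p + 34·m_n = 30.218280 + 34.29444 = 64.512720 amu
Δm = 64.512720 − 63.91268 = 0.600040 amu
Binding energy = Δm·c² = 0.600040 × 931.5 MeV/amu = 558.937 MeV
Per nucleus in joules: 558.937 MeV × 1.602e-13 J/MeV = 8.9542e-11 J
Per mole: 8.9542e-11 J × 6.022e23 mol⁻¹ = 5.3922e+13 J/mol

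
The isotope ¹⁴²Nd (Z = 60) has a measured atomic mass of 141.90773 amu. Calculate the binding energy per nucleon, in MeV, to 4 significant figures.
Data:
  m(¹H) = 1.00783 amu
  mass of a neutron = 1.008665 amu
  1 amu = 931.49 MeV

8.348 MeV/nucleon

With 60 protons and 82 neutrons (A = 142):
Mass of separated nucleons = 60(1.00783) + 82(1.008665) = 60.46980 + 82.710530 = 143.180330 amu
Mass defect Δm = 143.180330 − 141.90773 = 1.272600 amu
E_B = 1.272600 × 931.49 = 1185.41 MeV
BE/A = 1185.41 MeV / 142 = 8.348 MeV/nucleon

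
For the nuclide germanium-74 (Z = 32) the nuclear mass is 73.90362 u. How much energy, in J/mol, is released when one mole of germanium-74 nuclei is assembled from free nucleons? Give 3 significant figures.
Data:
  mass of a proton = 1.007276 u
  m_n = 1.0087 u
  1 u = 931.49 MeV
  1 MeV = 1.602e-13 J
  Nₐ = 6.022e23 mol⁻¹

Mass of separated nucleons = 32(1.007276) + 42(1.0087) = 32.232832 + 42.3654 = 74.598232 u
Mass defect Δm = 74.598232 − 73.90362 = 0.694612 u
E_B = 0.694612 × 931.49 = 647.024 MeV
Per nucleus in joules: 647.024 MeV × 1.602e-13 J/MeV = 1.0365e-10 J
Per mole: 1.0365e-10 J × 6.022e23 mol⁻¹ = 6.2418e+13 J/mol

6.24e+13 J/mol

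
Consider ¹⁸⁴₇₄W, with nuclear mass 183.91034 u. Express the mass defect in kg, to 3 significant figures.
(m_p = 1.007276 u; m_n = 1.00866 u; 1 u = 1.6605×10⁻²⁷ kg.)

2.62e-27 kg

Mass of separated nucleons = 74(1.007276) + 110(1.00866) = 74.538424 + 110.95260 = 185.491024 u
Mass defect Δm = 185.491024 − 183.91034 = 1.580684 u
In SI units: 1.580684 u × 1.6605×10⁻²⁷ kg/u = 2.6247e-27 kg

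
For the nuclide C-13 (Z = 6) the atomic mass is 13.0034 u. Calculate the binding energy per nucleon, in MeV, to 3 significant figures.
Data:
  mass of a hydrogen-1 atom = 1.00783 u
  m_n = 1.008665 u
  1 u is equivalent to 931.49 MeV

7.47 MeV/nucleon

Z = 6, so N = A − Z = 13 − 6 = 7.
Mass of separated nucleons = 6(1.00783) + 7(1.008665) = 6.04698 + 7.060655 = 13.107635 u
Mass defect Δm = 13.107635 − 13.0034 = 0.104235 u
Converting to energy: 0.104235 u × 931.49 MeV/u = 97.0939 MeV
Dividing by A = 13 gives 7.469 MeV per nucleon.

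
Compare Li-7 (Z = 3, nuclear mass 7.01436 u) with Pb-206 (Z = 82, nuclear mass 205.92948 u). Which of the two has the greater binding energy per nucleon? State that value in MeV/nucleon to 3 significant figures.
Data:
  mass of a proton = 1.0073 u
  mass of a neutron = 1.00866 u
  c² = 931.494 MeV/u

Li-7: Σm = 3(1.0073) + 4(1.00866) = 7.05654 u; Δm = 0.04218 u; E_B = 39.290 MeV; E_B/A = 5.613 MeV
Pb-206: Σm = 82(1.0073) + 124(1.00866) = 207.67244 u; Δm = 1.74296 u; E_B = 1623.56 MeV; E_B/A = 7.881 MeV
Pb-206 has the higher binding energy per nucleon, so it is the more tightly bound nucleus.

Pb-206; 7.88 MeV/nucleon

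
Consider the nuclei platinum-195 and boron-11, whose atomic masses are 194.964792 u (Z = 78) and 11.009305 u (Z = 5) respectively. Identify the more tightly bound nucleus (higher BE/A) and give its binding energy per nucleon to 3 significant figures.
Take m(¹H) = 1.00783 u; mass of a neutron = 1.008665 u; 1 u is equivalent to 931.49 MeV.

platinum-195: Σm = 78(1.00783) + 117(1.008665) = 196.624545 u; Δm = 1.659753 u; E_B = 1546.0 MeV; E_B/A = 7.928 MeV
boron-11: Σm = 5(1.00783) + 6(1.008665) = 11.091140 u; Δm = 0.081835 u; E_B = 76.228 MeV; E_B/A = 6.930 MeV
platinum-195 has the higher binding energy per nucleon, so it is the more tightly bound nucleus.

platinum-195; 7.93 MeV/nucleon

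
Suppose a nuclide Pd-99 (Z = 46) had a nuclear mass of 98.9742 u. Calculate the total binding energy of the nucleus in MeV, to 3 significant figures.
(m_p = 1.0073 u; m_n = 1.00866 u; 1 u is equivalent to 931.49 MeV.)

Z = 46, so N = A − Z = 99 − 46 = 53.
Total constituent mass: 46 × 1.0073 + 53 × 1.00866 = 99.79478 u
The mass defect is 99.79478 − 98.9742 = 0.82058 u.
E_B = 0.82058 × 931.49 = 764.362 MeV

764 MeV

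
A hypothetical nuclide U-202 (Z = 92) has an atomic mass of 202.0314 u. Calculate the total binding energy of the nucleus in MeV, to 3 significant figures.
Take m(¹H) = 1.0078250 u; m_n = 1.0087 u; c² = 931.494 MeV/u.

1530 MeV

Σm = 92·m(¹H) + 110·m_n = 92.7199000 + 110.9570 = 203.6769000 u
The mass defect is 203.6769000 − 202.0314 = 1.6455000 u.
E_B = 1.6455000 × 931.494 = 1532.77 MeV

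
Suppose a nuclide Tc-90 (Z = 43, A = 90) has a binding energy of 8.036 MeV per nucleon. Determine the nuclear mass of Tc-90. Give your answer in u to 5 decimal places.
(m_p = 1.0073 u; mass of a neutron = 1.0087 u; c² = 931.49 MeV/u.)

Total binding energy = 90 × 8.036 = 723.240 MeV
Mass defect = 723.240 MeV / (931.49 MeV/u) = 0.7764335 u
Constituent mass = 43(1.0073) + 47(1.0087) = 90.7228 u
Nuclear mass = 90.7228 − 0.7764335 = 89.9463665 u ≈ 89.94637 u (to 5 decimal places)

89.94637 u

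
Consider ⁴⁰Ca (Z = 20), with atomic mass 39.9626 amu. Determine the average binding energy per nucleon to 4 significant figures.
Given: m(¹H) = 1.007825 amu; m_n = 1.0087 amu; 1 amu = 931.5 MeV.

Σm = 20·m(¹H) + 20·m_n = 20.156500 + 20.1740 = 40.330500 amu
Mass defect Δm = 40.330500 − 39.9626 = 0.367900 amu
E_B = 0.367900 × 931.5 = 342.699 MeV
BE/A = 342.699 MeV / 40 = 8.567 MeV/nucleon

8.567 MeV/nucleon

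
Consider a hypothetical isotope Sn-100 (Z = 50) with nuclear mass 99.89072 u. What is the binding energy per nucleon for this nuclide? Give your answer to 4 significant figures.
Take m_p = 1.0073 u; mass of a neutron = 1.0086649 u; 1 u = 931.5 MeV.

Z = 50, so N = A − Z = 100 − 50 = 50.
Σm = 50·m_p + 50·m_n = 50.3650 + 50.4332450 = 100.7982450 u
The mass defect is 100.7982450 − 99.89072 = 0.9075250 u.
E_B = 0.9075250 × 931.5 = 845.360 MeV
Dividing by A = 100 gives 8.454 MeV per nucleon.

8.454 MeV/nucleon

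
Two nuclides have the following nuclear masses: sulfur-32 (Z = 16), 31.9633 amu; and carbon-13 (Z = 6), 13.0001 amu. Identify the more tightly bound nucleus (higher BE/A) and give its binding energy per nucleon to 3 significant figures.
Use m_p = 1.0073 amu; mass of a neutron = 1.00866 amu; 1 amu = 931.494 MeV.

sulfur-32; 8.50 MeV/nucleon

sulfur-32: Σm = 16(1.0073) + 16(1.00866) = 32.25536 amu; Δm = 0.29206 amu; E_B = 272.05 MeV; E_B/A = 8.502 MeV
carbon-13: Σm = 6(1.0073) + 7(1.00866) = 13.10442 amu; Δm = 0.10432 amu; E_B = 97.1735 MeV; E_B/A = 7.4749 MeV
sulfur-32 has the higher binding energy per nucleon, so it is the more tightly bound nucleus.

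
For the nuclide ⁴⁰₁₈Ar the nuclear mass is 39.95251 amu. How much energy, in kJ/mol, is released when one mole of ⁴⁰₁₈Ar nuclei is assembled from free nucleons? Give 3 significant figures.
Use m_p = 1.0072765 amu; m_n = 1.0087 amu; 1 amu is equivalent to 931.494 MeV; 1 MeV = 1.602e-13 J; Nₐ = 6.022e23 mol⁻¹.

Total constituent mass: 18 × 1.0072765 + 22 × 1.0087 = 40.3223770 amu
The mass defect is 40.3223770 − 39.95251 = 0.3698670 amu.
Converting to energy: 0.3698670 amu × 931.494 MeV/amu = 344.529 MeV
Per nucleus in joules: 344.529 MeV × 1.602e-13 J/MeV = 5.5194e-11 J
Per mole: 5.5194e-11 J × 6.022e23 mol⁻¹ = 3.3238e+13 J/mol

3.32e+10 kJ/mol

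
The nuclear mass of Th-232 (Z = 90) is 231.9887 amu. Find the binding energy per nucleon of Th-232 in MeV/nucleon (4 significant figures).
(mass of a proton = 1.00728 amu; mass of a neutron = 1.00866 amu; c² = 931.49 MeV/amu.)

7.613 MeV/nucleon

Total constituent mass: 90 × 1.00728 + 142 × 1.00866 = 233.88492 amu
The mass defect is 233.88492 − 231.9887 = 1.89622 amu.
Converting to energy: 1.89622 amu × 931.49 MeV/amu = 1766.31 MeV
Per nucleon: 1766.31 / 232 = 7.613 MeV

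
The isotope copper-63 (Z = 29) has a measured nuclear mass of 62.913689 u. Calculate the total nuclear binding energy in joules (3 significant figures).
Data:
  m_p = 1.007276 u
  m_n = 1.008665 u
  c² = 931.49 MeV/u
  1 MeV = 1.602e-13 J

8.83e-11 J

Z = 29, so N = A − Z = 63 − 29 = 34.
Σm = 29·m_p + 34·m_n = 29.211004 + 34.294610 = 63.505614 u
Δm = 63.505614 − 62.913689 = 0.591925 u
E_B = 0.591925 × 931.49 = 551.372 MeV
In joules: 551.372 MeV × 1.602e-13 J/MeV = 8.8330e-11 J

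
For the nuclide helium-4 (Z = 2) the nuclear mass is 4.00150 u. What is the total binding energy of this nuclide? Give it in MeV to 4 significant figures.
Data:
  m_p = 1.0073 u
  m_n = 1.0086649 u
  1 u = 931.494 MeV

Mass of separated nucleons = 2(1.0073) + 2(1.0086649) = 2.0146 + 2.0173298 = 4.0319298 u
Mass defect Δm = 4.0319298 − 4.00150 = 0.0304298 u
Converting to energy: 0.0304298 u × 931.494 MeV/u = 28.3452 MeV

28.35 MeV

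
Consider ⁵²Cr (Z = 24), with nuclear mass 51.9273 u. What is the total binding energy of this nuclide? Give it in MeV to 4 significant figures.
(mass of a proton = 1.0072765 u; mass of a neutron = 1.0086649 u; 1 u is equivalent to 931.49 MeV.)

456.4 MeV

The nucleus contains 24 protons and 52 − 24 = 28 neutrons.
Mass of separated nucleons = 24(1.0072765) + 28(1.0086649) = 24.1746360 + 28.2426172 = 52.4172532 u
Δm = 52.4172532 − 51.9273 = 0.4899532 u
Converting to energy: 0.4899532 u × 931.49 MeV/u = 456.387 MeV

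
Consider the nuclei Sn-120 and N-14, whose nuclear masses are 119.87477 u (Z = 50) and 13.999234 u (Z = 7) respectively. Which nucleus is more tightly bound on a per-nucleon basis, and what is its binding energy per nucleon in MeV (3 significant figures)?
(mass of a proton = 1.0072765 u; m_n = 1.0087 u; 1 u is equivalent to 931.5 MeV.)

Sn-120; 8.52 MeV/nucleon

Sn-120: Σm = 50(1.0072765) + 70(1.0087) = 120.9728250 u; Δm = 1.0980550 u; E_B = 1022.84 MeV; E_B/A = 8.524 MeV
N-14: Σm = 7(1.0072765) + 7(1.0087) = 14.1118355 u; Δm = 0.1126015 u; E_B = 104.89 MeV; E_B/A = 7.492 MeV
Sn-120 has the higher binding energy per nucleon, so it is the more tightly bound nucleus.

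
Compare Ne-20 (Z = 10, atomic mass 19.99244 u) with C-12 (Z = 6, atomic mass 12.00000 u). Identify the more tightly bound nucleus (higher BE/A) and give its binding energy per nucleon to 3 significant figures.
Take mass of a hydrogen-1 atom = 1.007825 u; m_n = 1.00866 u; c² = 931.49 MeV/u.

Ne-20: Σm = 10(1.007825) + 10(1.00866) = 20.164850 u; Δm = 0.172410 u; E_B = 160.60 MeV; E_B/A = 8.030 MeV
C-12: Σm = 6(1.007825) + 6(1.00866) = 12.098910 u; Δm = 0.098910 u; E_B = 92.134 MeV; E_B/A = 7.678 MeV
Ne-20 has the higher binding energy per nucleon, so it is the more tightly bound nucleus.

Ne-20; 8.03 MeV/nucleon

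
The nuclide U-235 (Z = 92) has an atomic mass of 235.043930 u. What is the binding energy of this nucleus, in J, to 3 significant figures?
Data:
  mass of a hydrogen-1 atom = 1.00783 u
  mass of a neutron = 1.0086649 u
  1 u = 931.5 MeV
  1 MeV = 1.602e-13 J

2.86e-10 J

Z = 92, so N = A − Z = 235 − 92 = 143.
Mass of separated nucleons = 92(1.00783) + 143(1.0086649) = 92.72036 + 144.2390807 = 236.9594407 u
The mass defect is 236.9594407 − 235.043930 = 1.9155107 u.
Binding energy = Δm·c² = 1.9155107 × 931.5 MeV/u = 1784.30 MeV
In joules: 1784.30 MeV × 1.602e-13 J/MeV = 2.8584e-10 J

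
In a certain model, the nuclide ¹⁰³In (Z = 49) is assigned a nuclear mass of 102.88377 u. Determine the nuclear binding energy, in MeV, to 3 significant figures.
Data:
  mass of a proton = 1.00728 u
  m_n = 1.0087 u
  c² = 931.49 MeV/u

878 MeV

Mass of separated nucleons = 49(1.00728) + 54(1.0087) = 49.35672 + 54.4698 = 103.82652 u
The mass defect is 103.82652 − 102.88377 = 0.94275 u.
E_B = 0.94275 × 931.49 = 878.162 MeV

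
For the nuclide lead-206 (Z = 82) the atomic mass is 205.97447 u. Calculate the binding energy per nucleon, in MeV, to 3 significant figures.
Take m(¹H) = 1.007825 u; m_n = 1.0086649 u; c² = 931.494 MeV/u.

With 82 protons and 124 neutrons (A = 206):
Mass of separated nucleons = 82(1.007825) + 124(1.0086649) = 82.641650 + 125.0744476 = 207.7160976 u
Δm = 207.7160976 − 205.97447 = 1.7416276 u
Converting to energy: 1.7416276 u × 931.494 MeV/u = 1622.32 MeV
Dividing by A = 206 gives 7.875 MeV per nucleon.

7.88 MeV/nucleon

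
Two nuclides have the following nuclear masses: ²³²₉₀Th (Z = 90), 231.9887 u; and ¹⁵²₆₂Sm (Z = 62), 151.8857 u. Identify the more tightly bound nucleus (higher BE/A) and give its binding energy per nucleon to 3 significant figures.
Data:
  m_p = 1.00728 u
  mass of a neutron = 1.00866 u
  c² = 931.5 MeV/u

¹⁵²₆₂Sm; 8.24 MeV/nucleon

²³²₉₀Th: Σm = 90(1.00728) + 142(1.00866) = 233.88492 u; Δm = 1.89622 u; E_B = 1766.3 MeV; E_B/A = 7.613 MeV
¹⁵²₆₂Sm: Σm = 62(1.00728) + 90(1.00866) = 153.23076 u; Δm = 1.34506 u; E_B = 1252.9 MeV; E_B/A = 8.243 MeV
¹⁵²₆₂Sm has the higher binding energy per nucleon, so it is the more tightly bound nucleus.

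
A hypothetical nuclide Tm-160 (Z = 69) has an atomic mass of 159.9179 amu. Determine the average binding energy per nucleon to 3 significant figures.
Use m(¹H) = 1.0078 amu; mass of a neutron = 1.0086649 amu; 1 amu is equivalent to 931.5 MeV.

Total constituent mass: 69 × 1.0078 + 91 × 1.0086649 = 161.3267059 amu
Mass defect Δm = 161.3267059 − 159.9179 = 1.4088059 amu
E_B = 1.4088059 × 931.5 = 1312.30 MeV
Dividing by A = 160 gives 8.202 MeV per nucleon.

8.20 MeV/nucleon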